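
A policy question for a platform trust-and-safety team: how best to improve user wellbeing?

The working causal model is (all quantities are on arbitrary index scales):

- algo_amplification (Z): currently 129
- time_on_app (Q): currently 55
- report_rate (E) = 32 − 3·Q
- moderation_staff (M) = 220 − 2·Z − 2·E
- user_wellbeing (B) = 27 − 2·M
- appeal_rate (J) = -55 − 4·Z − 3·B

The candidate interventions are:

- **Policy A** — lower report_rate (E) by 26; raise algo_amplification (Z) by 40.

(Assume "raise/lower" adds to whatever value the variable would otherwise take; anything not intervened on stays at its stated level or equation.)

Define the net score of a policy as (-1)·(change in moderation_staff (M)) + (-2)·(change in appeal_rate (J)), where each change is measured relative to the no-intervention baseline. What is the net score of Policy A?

Baseline:
  Z = 129
  Q = 55
  E = 32 − 3·55 = -133
  M = 220 − 2·129 − 2·(-133) = 228
  B = 27 − 2·228 = -429
  J = -55 − 4·129 − 3·(-429) = 716
Policy A (E − 26, Z + 40):
  Z = 129 + 40 = 169
  Q = 55
  E = 32 − 3·55 (−26 from intervention) = -159
  M = 220 − 2·169 − 2·(-159) = 200
  B = 27 − 2·200 = -373
  J = -55 − 4·169 − 3·(-373) = 388
ΔM = 200 − 228 = -28; ΔJ = 388 − 716 = -328
Score = (-1)·(-28) + (-2)·(-328) = 684

684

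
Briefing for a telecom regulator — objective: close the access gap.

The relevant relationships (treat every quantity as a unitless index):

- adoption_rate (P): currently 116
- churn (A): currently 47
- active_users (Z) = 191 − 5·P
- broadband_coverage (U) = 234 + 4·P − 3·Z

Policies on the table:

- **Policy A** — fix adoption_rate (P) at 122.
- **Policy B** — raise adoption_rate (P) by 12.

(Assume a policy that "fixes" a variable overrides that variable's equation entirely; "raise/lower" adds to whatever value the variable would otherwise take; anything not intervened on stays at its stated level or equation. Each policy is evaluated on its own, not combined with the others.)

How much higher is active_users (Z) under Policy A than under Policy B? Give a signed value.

30

Policy A (P := 122):
  P = 122
  Z = 191 − 5·122 = -419
Policy B (P + 12):
  P = 116 + 12 = 128
  Z = 191 − 5·128 = -449
Z: -419 − (-449) = 30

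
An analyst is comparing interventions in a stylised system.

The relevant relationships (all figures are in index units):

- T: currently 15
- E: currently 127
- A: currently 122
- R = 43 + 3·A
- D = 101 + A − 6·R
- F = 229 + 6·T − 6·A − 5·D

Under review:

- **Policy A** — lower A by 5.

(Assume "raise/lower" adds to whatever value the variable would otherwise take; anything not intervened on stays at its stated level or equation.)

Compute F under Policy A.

Policy A (A − 5):
  T = 15
  A = 122 − 5 = 117
  R = 43 + 3·117 = 394
  D = 101 + 117 − 6·394 = -2146
  F = 229 + 6·15 − 6·117 − 5·(-2146) = 10347

10347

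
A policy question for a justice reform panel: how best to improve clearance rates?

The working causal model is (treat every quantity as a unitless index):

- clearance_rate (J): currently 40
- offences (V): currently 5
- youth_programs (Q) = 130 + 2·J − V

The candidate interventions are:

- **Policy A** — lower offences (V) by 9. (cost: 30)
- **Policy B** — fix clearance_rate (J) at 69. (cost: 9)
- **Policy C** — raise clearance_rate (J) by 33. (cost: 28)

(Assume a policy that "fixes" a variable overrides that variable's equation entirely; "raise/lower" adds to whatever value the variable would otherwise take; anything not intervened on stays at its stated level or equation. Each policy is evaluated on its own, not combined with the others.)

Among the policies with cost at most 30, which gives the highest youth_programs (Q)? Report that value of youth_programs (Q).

Policy A (V − 9):
  J = 40
  V = 5 − 9 = -4
  Q = 130 + 2·40 − (-4) = 214
Policy B (J := 69):
  J = 69
  V = 5
  Q = 130 + 2·69 − 5 = 263
Policy C (J + 33):
  J = 40 + 33 = 73
  V = 5
  Q = 130 + 2·73 − 5 = 271
Comparing — Policy A: Q=214, Policy B: Q=263, Policy C: Q=271. Highest is 271 (Policy C).

271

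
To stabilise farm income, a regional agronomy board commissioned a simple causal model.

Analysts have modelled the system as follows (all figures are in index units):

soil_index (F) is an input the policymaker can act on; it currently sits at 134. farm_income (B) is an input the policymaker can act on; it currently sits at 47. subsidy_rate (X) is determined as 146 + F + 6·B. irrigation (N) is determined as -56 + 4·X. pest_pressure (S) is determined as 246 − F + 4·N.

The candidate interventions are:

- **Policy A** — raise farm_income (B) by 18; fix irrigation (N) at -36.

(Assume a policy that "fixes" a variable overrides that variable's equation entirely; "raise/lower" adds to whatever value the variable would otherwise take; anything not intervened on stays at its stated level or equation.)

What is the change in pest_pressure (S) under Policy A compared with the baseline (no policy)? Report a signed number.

-8912

Baseline:
  F = 134
  B = 47
  X = 146 + 134 + 6·47 = 562
  N = -56 + 4·562 = 2192
  S = 246 − 134 + 4·2192 = 8880
Policy A (B + 18, N := -36):
  F = 134
  B = 47 + 18 = 65
  X = 146 + 134 + 6·65 = 670
  N = -36
  S = 246 − 134 + 4·(-36) = -32
Change in S: -32 − 8880 = -8912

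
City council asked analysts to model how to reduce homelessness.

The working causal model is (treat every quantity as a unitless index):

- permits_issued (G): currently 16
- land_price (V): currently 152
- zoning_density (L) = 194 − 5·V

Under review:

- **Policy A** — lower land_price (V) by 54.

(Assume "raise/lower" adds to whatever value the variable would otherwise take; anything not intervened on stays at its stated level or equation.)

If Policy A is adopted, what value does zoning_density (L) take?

-296

Policy A (V − 54):
  V = 152 − 54 = 98
  L = 194 − 5·98 = -296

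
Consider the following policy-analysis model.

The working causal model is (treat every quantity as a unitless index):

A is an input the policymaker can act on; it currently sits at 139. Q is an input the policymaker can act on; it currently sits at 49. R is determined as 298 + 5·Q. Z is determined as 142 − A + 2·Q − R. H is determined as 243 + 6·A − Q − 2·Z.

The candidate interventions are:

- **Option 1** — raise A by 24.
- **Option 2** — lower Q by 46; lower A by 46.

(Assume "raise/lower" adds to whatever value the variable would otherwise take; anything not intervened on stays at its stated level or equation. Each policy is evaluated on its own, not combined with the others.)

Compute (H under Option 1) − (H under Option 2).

Option 1 (A + 24):
  A = 139 + 24 = 163
  Q = 49
  R = 298 + 5·49 = 543
  Z = 142 − 163 + 2·49 − 543 = -466
  H = 243 + 6·163 − 49 − 2·(-466) = 2104
Option 2 (Q − 46, A − 46):
  A = 139 − 46 = 93
  Q = 49 − 46 = 3
  R = 298 + 5·3 = 313
  Z = 142 − 93 + 2·3 − 313 = -258
  H = 243 + 6·93 − 3 − 2·(-258) = 1314
H: 2104 − 1314 = 790

790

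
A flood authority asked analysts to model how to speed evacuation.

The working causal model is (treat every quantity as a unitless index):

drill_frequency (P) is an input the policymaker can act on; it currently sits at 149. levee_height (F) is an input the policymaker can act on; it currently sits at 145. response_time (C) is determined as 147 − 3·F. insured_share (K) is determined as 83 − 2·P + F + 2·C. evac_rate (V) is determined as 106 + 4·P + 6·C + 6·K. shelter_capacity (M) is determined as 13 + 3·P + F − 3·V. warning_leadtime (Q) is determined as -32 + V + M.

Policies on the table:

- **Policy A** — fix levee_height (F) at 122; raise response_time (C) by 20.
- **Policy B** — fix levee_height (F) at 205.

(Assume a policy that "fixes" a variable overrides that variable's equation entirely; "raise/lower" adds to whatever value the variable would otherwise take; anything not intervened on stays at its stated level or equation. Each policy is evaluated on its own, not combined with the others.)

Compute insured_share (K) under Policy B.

Policy B (F := 205):
  P = 149
  F = 205
  C = 147 − 3·205 = -468
  K = 83 − 2·149 + 205 + 2·(-468) = -946

-946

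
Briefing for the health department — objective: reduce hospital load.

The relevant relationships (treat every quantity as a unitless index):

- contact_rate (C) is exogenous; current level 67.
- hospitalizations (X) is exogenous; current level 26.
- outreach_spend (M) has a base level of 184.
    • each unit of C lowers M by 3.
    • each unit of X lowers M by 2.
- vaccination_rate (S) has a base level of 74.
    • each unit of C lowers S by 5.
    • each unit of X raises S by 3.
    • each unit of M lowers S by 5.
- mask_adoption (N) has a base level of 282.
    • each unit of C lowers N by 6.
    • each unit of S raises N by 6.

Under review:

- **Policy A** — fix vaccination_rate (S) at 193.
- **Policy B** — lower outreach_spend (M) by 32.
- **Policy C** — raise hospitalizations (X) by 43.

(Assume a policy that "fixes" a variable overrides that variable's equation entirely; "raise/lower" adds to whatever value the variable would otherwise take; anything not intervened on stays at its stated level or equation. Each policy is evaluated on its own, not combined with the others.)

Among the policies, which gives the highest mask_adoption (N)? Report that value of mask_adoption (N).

Policy A (S := 193):
  C = 67
  X = 26
  M = 184 − 3·67 − 2·26 = -69
  S = 193
  N = 282 − 6·67 + 6·193 = 1038
Policy B (M − 32):
  C = 67
  X = 26
  M = 184 − 3·67 − 2·26 (−32 from intervention) = -101
  S = 74 − 5·67 + 3·26 − 5·(-101) = 322
  N = 282 − 6·67 + 6·322 = 1812
Policy C (X + 43):
  C = 67
  X = 26 + 43 = 69
  M = 184 − 3·67 − 2·69 = -155
  S = 74 − 5·67 + 3·69 − 5·(-155) = 721
  N = 282 − 6·67 + 6·721 = 4206
Comparing — Policy A: N=1038, Policy B: N=1812, Policy C: N=4206. Highest is 4206 (Policy C).

4206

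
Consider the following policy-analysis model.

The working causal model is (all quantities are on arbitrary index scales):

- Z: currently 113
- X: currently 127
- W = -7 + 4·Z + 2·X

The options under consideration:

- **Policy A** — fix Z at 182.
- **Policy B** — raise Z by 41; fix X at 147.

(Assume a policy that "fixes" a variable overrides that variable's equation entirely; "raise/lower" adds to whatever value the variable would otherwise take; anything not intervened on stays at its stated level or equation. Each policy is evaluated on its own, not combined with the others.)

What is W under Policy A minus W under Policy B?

72

Policy A (Z := 182):
  Z = 182
  X = 127
  W = -7 + 4·182 + 2·127 = 975
Policy B (Z + 41, X := 147):
  Z = 113 + 41 = 154
  X = 147
  W = -7 + 4·154 + 2·147 = 903
W: 975 − 903 = 72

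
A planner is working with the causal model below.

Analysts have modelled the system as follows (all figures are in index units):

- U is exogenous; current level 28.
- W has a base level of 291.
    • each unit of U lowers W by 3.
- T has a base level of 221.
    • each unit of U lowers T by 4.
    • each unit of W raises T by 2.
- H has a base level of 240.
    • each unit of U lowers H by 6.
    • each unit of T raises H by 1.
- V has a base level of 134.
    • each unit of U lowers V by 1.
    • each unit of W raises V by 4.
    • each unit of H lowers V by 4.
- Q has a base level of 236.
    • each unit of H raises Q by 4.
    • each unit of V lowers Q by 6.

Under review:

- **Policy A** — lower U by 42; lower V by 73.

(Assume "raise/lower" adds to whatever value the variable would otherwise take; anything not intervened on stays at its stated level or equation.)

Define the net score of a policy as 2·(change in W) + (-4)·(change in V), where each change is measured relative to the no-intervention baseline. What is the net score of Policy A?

Baseline:
  U = 28
  W = 291 − 3·28 = 207
  T = 221 − 4·28 + 2·207 = 523
  H = 240 − 6·28 + 523 = 595
  V = 134 − 28 + 4·207 − 4·595 = -1446
Policy A (U − 42, V − 73):
  U = 28 − 42 = -14
  W = 291 − 3·(-14) = 333
  T = 221 − 4·(-14) + 2·333 = 943
  H = 240 − 6·(-14) + 943 = 1267
  V = 134 − (-14) + 4·333 − 4·1267 (−73 from intervention) = -3661
ΔW = 333 − 207 = 126; ΔV = -3661 − (-1446) = -2215
Score = 2·126 + (-4)·(-2215) = 9112

9112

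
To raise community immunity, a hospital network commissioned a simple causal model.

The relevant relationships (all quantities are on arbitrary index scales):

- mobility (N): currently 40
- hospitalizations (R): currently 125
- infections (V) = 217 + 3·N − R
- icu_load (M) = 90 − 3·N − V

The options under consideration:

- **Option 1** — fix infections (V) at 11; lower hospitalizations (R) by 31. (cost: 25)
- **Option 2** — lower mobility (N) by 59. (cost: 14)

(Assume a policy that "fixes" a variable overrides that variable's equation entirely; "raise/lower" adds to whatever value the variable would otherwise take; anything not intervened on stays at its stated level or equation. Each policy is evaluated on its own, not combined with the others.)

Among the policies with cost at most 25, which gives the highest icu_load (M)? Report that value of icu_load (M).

112

Option 1 (V := 11, R − 31):
  N = 40
  R = 125 − 31 = 94
  V = 11
  M = 90 − 3·40 − 11 = -41
Option 2 (N − 59):
  N = 40 − 59 = -19
  R = 125
  V = 217 + 3·(-19) − 125 = 35
  M = 90 − 3·(-19) − 35 = 112
Comparing — Option 1: M=-41, Option 2: M=112. Highest is 112 (Option 2).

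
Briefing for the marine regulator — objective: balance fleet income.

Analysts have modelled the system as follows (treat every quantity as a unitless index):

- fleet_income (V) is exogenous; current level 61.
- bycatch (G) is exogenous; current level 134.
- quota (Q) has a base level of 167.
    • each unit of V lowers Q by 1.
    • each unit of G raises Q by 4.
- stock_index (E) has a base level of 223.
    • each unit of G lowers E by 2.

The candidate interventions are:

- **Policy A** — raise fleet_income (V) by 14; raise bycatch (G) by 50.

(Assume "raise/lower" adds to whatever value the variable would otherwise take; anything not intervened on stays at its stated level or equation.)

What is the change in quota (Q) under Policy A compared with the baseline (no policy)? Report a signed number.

Baseline:
  V = 61
  G = 134
  Q = 167 − 61 + 4·134 = 642
Policy A (V + 14, G + 50):
  V = 61 + 14 = 75
  G = 134 + 50 = 184
  Q = 167 − 75 + 4·184 = 828
Change in Q: 828 − 642 = 186

186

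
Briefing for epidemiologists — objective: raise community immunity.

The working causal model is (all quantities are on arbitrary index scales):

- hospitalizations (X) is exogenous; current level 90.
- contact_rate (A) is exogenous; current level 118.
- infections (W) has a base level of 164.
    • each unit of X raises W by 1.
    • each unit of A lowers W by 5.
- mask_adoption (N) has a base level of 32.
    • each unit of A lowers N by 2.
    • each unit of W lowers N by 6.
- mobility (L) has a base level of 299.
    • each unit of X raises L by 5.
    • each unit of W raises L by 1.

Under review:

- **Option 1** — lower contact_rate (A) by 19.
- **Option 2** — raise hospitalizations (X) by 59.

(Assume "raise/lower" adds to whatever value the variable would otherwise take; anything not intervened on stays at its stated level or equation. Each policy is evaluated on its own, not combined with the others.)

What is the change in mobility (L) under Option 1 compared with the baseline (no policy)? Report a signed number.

Baseline:
  X = 90
  A = 118
  W = 164 + 90 − 5·118 = -336
  L = 299 + 5·90 + (-336) = 413
Option 1 (A − 19):
  X = 90
  A = 118 − 19 = 99
  W = 164 + 90 − 5·99 = -241
  L = 299 + 5·90 + (-241) = 508
Change in L: 508 − 413 = 95

95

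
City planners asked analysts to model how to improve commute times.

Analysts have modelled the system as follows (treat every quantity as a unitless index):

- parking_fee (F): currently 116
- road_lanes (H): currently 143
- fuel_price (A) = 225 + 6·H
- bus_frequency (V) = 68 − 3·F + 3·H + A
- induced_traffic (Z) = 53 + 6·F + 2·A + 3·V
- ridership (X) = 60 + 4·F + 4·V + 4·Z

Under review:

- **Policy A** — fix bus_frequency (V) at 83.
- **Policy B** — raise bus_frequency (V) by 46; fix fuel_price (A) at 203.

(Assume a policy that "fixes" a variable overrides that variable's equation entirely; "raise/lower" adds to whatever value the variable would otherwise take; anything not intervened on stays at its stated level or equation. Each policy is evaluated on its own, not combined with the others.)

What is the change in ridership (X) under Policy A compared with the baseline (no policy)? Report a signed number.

Baseline:
  F = 116
  H = 143
  A = 225 + 6·143 = 1083
  V = 68 − 3·116 + 3·143 + 1083 = 1232
  Z = 53 + 6·116 + 2·1083 + 3·1232 = 6611
  X = 60 + 4·116 + 4·1232 + 4·6611 = 31896
Policy A (V := 83):
  F = 116
  H = 143
  A = 225 + 6·143 = 1083
  V = 83
  Z = 53 + 6·116 + 2·1083 + 3·83 = 3164
  X = 60 + 4·116 + 4·83 + 4·3164 = 13512
Change in X: 13512 − 31896 = -18384

-18384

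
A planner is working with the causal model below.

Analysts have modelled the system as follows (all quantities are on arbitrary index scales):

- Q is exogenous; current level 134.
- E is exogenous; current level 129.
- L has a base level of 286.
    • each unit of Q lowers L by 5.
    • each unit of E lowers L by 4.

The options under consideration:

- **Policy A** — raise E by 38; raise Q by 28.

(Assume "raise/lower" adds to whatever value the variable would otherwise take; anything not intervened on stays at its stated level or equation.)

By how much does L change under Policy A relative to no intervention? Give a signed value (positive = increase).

-292

Baseline:
  Q = 134
  E = 129
  L = 286 − 5·134 − 4·129 = -900
Policy A (E + 38, Q + 28):
  Q = 134 + 28 = 162
  E = 129 + 38 = 167
  L = 286 − 5·162 − 4·167 = -1192
Change in L: -1192 − (-900) = -292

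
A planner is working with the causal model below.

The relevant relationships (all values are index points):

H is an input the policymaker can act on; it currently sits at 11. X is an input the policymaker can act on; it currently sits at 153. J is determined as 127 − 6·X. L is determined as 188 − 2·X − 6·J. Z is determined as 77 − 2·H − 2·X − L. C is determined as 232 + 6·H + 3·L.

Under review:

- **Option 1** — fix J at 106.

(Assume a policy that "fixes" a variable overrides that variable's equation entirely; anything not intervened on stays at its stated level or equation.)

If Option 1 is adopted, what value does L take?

Option 1 (J := 106):
  X = 153
  J = 106
  L = 188 − 2·153 − 6·106 = -754

-754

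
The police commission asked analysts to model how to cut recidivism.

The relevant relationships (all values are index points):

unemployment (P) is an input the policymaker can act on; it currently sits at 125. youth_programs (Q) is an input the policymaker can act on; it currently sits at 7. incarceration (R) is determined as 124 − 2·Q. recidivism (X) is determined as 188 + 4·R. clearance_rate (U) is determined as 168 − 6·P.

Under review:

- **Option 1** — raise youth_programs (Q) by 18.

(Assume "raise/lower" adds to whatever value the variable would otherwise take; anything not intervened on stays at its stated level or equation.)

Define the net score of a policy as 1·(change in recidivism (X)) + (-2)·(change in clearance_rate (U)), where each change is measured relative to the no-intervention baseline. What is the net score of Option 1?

Baseline:
  P = 125
  Q = 7
  R = 124 − 2·7 = 110
  X = 188 + 4·110 = 628
  U = 168 − 6·125 = -582
Option 1 (Q + 18):
  P = 125
  Q = 7 + 18 = 25
  R = 124 − 2·25 = 74
  X = 188 + 4·74 = 484
  U = 168 − 6·125 = -582
ΔX = 484 − 628 = -144; ΔU = -582 − (-582) = 0
Score = 1·(-144) + (-2)·0 = -144

-144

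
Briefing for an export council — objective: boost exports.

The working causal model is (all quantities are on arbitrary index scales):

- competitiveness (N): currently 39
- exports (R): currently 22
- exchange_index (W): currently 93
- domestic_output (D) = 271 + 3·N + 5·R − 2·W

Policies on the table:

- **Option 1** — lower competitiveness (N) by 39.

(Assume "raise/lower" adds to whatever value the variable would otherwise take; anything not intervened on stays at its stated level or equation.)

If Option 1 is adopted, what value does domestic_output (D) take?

Option 1 (N − 39):
  N = 39 − 39 = 0
  R = 22
  W = 93
  D = 271 + 3·0 + 5·22 − 2·93 = 195

195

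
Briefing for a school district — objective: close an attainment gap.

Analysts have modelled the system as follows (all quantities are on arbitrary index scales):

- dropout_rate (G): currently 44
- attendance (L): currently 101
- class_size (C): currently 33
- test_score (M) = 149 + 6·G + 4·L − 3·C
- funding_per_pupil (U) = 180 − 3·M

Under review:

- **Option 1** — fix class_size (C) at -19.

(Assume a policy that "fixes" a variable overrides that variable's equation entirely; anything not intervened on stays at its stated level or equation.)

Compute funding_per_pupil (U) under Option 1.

-2442

Option 1 (C := -19):
  G = 44
  L = 101
  C = -19
  M = 149 + 6·44 + 4·101 − 3·(-19) = 874
  U = 180 − 3·874 = -2442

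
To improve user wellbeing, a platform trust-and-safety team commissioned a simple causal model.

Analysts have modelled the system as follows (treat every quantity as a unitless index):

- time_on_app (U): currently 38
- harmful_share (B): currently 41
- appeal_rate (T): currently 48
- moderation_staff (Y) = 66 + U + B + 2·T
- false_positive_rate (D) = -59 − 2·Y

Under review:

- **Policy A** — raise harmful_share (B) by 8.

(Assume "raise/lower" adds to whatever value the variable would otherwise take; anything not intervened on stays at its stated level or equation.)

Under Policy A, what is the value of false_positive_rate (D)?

Policy A (B + 8):
  U = 38
  B = 41 + 8 = 49
  T = 48
  Y = 66 + 38 + 49 + 2·48 = 249
  D = -59 − 2·249 = -557

-557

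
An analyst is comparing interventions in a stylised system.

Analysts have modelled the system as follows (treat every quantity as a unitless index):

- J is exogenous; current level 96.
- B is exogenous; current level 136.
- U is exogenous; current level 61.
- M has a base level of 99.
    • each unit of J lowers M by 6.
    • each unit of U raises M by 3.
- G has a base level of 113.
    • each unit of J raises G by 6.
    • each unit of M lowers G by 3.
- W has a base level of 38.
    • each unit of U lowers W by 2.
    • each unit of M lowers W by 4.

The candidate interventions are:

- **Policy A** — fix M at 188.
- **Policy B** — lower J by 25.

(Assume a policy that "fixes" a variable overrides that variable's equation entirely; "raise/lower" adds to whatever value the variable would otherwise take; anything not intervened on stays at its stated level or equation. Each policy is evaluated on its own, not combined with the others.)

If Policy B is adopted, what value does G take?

971

Policy B (J − 25):
  J = 96 − 25 = 71
  U = 61
  M = 99 − 6·71 + 3·61 = -144
  G = 113 + 6·71 − 3·(-144) = 971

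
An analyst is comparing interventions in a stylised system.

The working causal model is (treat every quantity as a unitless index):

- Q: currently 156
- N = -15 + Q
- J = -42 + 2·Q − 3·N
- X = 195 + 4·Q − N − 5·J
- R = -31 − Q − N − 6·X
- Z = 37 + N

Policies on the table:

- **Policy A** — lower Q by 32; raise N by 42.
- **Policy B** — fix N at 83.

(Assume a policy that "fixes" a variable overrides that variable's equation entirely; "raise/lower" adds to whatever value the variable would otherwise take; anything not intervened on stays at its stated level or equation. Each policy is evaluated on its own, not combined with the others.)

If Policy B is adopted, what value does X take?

631

Policy B (N := 83):
  Q = 156
  N = 83
  J = -42 + 2·156 − 3·83 = 21
  X = 195 + 4·156 − 83 − 5·21 = 631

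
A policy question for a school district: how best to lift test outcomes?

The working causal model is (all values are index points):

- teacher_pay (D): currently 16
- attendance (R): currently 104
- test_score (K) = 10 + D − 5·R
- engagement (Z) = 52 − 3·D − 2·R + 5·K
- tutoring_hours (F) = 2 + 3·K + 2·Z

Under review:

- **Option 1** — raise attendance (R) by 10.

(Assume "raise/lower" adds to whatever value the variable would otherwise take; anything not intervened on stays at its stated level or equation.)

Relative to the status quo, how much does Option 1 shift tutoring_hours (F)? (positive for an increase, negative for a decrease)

Baseline:
  D = 16
  R = 104
  K = 10 + 16 − 5·104 = -494
  Z = 52 − 3·16 − 2·104 + 5·(-494) = -2674
  F = 2 + 3·(-494) + 2·(-2674) = -6828
Option 1 (R + 10):
  D = 16
  R = 104 + 10 = 114
  K = 10 + 16 − 5·114 = -544
  Z = 52 − 3·16 − 2·114 + 5·(-544) = -2944
  F = 2 + 3·(-544) + 2·(-2944) = -7518
Change in F: -7518 − (-6828) = -690

-690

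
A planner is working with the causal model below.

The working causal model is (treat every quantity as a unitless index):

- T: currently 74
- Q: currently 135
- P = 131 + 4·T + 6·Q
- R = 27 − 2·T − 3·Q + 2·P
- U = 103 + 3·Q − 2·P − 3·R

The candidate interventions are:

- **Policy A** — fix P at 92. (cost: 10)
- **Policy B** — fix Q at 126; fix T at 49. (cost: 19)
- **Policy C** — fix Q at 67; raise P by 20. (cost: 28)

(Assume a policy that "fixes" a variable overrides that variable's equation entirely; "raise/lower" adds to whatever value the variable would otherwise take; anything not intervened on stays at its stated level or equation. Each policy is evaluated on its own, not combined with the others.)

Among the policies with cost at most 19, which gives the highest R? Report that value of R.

1717

Policy A (P := 92):
  T = 74
  Q = 135
  P = 92
  R = 27 − 2·74 − 3·135 + 2·92 = -342
Policy B (Q := 126, T := 49):
  T = 49
  Q = 126
  P = 131 + 4·49 + 6·126 = 1083
  R = 27 − 2·49 − 3·126 + 2·1083 = 1717
Comparing — Policy A: R=-342, Policy B: R=1717. Highest is 1717 (Policy B).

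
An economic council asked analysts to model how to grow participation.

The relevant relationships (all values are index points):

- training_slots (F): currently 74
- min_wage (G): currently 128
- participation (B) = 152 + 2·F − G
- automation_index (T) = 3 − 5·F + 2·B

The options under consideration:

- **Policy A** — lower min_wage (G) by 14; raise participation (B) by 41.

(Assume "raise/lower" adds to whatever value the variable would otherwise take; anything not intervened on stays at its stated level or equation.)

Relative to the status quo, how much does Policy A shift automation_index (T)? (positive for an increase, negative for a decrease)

110

Baseline:
  F = 74
  G = 128
  B = 152 + 2·74 − 128 = 172
  T = 3 − 5·74 + 2·172 = -23
Policy A (G − 14, B + 41):
  F = 74
  G = 128 − 14 = 114
  B = 152 + 2·74 − 114 (+41 from intervention) = 227
  T = 3 − 5·74 + 2·227 = 87
Change in T: 87 − (-23) = 110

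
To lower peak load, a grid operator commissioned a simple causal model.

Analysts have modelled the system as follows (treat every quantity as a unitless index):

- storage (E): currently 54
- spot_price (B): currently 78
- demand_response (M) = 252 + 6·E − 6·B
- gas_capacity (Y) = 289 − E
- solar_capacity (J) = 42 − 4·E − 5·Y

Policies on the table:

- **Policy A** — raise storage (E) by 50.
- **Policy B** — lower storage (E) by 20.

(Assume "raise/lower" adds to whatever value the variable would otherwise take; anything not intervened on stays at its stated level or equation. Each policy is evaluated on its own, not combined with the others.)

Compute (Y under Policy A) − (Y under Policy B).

Policy A (E + 50):
  E = 54 + 50 = 104
  Y = 289 − 104 = 185
Policy B (E − 20):
  E = 54 − 20 = 34
  Y = 289 − 34 = 255
Y: 185 − 255 = -70

-70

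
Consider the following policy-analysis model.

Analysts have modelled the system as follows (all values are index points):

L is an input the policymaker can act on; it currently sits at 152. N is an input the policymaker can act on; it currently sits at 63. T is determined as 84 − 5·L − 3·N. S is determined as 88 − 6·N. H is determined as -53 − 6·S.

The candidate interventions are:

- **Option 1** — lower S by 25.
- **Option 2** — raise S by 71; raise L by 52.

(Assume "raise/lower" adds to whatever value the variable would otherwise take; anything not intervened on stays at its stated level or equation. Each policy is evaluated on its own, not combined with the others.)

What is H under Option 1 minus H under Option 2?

Option 1 (S − 25):
  N = 63
  S = 88 − 6·63 (−25 from intervention) = -315
  H = -53 − 6·(-315) = 1837
Option 2 (S + 71, L + 52):
  N = 63
  S = 88 − 6·63 (+71 from intervention) = -219
  H = -53 − 6·(-219) = 1261
H: 1837 − 1261 = 576

576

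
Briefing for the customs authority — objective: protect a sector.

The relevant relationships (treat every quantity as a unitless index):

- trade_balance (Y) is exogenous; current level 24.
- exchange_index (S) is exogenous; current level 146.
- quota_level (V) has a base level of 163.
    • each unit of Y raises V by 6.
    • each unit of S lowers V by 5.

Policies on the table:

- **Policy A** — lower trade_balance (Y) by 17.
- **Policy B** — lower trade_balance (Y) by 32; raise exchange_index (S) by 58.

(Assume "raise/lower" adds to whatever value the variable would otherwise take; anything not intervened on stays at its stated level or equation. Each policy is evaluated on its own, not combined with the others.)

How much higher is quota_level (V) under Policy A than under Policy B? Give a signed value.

Policy A (Y − 17):
  Y = 24 − 17 = 7
  S = 146
  V = 163 + 6·7 − 5·146 = -525
Policy B (Y − 32, S + 58):
  Y = 24 − 32 = -8
  S = 146 + 58 = 204
  V = 163 + 6·(-8) − 5·204 = -905
V: -525 − (-905) = 380

380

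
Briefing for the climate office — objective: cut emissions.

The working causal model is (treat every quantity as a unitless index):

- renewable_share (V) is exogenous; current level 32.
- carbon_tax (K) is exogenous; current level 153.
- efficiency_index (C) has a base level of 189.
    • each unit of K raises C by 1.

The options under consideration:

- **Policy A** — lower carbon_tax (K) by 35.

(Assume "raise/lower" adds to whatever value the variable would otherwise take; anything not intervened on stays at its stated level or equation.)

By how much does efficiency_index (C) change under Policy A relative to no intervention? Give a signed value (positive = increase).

Baseline:
  K = 153
  C = 189 + 153 = 342
Policy A (K − 35):
  K = 153 − 35 = 118
  C = 189 + 118 = 307
Change in C: 307 − 342 = -35

-35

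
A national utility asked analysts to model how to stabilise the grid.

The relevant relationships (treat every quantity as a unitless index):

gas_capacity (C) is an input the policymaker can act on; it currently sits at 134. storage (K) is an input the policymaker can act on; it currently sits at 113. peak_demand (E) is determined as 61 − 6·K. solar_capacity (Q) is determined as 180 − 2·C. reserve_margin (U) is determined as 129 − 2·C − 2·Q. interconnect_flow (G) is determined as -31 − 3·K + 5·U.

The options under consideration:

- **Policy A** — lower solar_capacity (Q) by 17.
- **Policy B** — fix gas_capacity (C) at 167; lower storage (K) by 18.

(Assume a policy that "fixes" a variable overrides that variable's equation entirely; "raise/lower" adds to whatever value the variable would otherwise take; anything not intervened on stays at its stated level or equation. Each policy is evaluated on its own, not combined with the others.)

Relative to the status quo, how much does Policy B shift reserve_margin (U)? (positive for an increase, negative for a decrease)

66

Baseline:
  C = 134
  Q = 180 − 2·134 = -88
  U = 129 − 2·134 − 2·(-88) = 37
Policy B (C := 167, K − 18):
  C = 167
  Q = 180 − 2·167 = -154
  U = 129 − 2·167 − 2·(-154) = 103
Change in U: 103 − 37 = 66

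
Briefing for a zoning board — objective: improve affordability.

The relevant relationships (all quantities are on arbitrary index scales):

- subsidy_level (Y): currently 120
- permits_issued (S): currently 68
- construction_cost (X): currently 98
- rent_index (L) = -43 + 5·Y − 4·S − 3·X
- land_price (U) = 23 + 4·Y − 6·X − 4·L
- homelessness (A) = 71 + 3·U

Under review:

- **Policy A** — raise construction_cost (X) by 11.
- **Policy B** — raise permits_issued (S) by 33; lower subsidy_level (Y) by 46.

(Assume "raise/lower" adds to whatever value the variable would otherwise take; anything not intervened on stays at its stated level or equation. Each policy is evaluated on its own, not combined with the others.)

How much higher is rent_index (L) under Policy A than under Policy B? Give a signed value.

329

Policy A (X + 11):
  Y = 120
  S = 68
  X = 98 + 11 = 109
  L = -43 + 5·120 − 4·68 − 3·109 = -42
Policy B (S + 33, Y − 46):
  Y = 120 − 46 = 74
  S = 68 + 33 = 101
  X = 98
  L = -43 + 5·74 − 4·101 − 3·98 = -371
L: -42 − (-371) = 329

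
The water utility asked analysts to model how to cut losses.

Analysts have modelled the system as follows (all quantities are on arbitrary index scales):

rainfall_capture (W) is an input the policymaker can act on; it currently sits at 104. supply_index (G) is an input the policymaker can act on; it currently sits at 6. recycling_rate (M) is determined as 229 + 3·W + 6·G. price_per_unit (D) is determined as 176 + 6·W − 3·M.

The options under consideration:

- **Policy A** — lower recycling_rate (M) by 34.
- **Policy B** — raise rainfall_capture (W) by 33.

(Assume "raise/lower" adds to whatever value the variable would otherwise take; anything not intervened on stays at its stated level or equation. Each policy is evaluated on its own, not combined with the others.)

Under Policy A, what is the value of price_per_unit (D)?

-829

Policy A (M − 34):
  W = 104
  G = 6
  M = 229 + 3·104 + 6·6 (−34 from intervention) = 543
  D = 176 + 6·104 − 3·543 = -829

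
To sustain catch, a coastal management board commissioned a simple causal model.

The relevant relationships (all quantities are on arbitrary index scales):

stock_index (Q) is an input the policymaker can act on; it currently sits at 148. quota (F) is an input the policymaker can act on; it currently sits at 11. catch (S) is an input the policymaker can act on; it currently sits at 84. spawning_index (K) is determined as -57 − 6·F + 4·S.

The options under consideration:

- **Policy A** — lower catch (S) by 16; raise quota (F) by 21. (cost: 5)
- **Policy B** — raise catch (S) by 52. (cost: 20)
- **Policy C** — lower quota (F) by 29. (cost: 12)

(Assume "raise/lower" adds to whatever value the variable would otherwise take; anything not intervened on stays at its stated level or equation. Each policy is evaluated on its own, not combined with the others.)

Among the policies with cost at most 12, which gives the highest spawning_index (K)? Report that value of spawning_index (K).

Policy A (S − 16, F + 21):
  F = 11 + 21 = 32
  S = 84 − 16 = 68
  K = -57 − 6·32 + 4·68 = 23
Policy C (F − 29):
  F = 11 − 29 = -18
  S = 84
  K = -57 − 6·(-18) + 4·84 = 387
Comparing — Policy A: K=23, Policy C: K=387. Highest is 387 (Policy C).

387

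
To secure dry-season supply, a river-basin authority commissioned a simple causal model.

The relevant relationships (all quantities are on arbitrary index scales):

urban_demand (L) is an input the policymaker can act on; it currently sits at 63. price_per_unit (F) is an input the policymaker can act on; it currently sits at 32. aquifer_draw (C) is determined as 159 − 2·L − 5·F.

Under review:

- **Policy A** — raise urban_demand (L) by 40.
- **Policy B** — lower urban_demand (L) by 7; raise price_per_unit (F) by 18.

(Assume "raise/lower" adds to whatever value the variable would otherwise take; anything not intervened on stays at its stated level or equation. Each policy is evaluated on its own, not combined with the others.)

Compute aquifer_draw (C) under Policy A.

Policy A (L + 40):
  L = 63 + 40 = 103
  F = 32
  C = 159 − 2·103 − 5·32 = -207

-207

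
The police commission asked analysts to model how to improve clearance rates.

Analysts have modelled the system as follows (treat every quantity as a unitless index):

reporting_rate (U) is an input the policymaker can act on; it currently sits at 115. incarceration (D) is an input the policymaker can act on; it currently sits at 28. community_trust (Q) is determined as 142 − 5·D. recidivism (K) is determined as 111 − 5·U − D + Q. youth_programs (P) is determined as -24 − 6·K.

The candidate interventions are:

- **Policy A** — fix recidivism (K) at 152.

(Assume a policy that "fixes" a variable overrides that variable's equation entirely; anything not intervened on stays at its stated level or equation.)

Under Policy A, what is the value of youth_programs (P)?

-936

Policy A (K := 152):
  U = 115
  D = 28
  Q = 142 − 5·28 = 2
  K = 152
  P = -24 − 6·152 = -936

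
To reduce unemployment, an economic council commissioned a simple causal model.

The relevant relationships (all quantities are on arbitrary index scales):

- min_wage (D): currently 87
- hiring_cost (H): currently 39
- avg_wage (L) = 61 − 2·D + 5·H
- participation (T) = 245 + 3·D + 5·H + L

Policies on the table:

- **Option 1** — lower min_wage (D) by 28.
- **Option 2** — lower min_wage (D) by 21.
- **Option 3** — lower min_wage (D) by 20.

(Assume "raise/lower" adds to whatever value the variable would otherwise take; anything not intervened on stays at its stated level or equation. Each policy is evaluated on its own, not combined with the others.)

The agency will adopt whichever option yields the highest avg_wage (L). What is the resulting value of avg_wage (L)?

Option 1 (D − 28):
  D = 87 − 28 = 59
  H = 39
  L = 61 − 2·59 + 5·39 = 138
Option 2 (D − 21):
  D = 87 − 21 = 66
  H = 39
  L = 61 − 2·66 + 5·39 = 124
Option 3 (D − 20):
  D = 87 − 20 = 67
  H = 39
  L = 61 − 2·67 + 5·39 = 122
Comparing — Option 1: L=138, Option 2: L=124, Option 3: L=122. Highest is 138 (Option 1).

138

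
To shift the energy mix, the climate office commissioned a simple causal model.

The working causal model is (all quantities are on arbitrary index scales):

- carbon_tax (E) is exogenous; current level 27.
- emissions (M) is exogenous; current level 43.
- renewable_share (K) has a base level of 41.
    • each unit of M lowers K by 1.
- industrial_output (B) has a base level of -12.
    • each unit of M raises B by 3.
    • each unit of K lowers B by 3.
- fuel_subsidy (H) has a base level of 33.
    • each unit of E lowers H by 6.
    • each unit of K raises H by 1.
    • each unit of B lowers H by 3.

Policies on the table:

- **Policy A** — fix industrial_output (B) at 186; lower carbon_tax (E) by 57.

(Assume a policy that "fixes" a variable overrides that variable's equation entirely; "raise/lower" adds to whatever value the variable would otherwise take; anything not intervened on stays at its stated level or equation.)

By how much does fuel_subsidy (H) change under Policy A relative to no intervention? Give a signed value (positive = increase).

153

Baseline:
  E = 27
  M = 43
  K = 41 − 43 = -2
  B = -12 + 3·43 − 3·(-2) = 123
  H = 33 − 6·27 + (-2) − 3·123 = -500
Policy A (B := 186, E − 57):
  E = 27 − 57 = -30
  M = 43
  K = 41 − 43 = -2
  B = 186
  H = 33 − 6·(-30) + (-2) − 3·186 = -347
Change in H: -347 − (-500) = 153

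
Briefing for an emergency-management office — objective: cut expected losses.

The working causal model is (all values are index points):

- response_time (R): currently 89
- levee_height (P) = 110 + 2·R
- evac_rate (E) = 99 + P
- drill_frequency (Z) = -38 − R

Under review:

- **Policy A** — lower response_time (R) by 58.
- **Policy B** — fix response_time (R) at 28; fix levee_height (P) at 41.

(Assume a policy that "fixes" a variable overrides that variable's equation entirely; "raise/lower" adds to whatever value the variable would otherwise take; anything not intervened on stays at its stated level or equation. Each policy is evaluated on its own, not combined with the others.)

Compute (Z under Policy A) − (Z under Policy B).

Policy A (R − 58):
  R = 89 − 58 = 31
  Z = -38 − 31 = -69
Policy B (R := 28, P := 41):
  R = 28
  Z = -38 − 28 = -66
Z: -69 − (-66) = -3

-3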